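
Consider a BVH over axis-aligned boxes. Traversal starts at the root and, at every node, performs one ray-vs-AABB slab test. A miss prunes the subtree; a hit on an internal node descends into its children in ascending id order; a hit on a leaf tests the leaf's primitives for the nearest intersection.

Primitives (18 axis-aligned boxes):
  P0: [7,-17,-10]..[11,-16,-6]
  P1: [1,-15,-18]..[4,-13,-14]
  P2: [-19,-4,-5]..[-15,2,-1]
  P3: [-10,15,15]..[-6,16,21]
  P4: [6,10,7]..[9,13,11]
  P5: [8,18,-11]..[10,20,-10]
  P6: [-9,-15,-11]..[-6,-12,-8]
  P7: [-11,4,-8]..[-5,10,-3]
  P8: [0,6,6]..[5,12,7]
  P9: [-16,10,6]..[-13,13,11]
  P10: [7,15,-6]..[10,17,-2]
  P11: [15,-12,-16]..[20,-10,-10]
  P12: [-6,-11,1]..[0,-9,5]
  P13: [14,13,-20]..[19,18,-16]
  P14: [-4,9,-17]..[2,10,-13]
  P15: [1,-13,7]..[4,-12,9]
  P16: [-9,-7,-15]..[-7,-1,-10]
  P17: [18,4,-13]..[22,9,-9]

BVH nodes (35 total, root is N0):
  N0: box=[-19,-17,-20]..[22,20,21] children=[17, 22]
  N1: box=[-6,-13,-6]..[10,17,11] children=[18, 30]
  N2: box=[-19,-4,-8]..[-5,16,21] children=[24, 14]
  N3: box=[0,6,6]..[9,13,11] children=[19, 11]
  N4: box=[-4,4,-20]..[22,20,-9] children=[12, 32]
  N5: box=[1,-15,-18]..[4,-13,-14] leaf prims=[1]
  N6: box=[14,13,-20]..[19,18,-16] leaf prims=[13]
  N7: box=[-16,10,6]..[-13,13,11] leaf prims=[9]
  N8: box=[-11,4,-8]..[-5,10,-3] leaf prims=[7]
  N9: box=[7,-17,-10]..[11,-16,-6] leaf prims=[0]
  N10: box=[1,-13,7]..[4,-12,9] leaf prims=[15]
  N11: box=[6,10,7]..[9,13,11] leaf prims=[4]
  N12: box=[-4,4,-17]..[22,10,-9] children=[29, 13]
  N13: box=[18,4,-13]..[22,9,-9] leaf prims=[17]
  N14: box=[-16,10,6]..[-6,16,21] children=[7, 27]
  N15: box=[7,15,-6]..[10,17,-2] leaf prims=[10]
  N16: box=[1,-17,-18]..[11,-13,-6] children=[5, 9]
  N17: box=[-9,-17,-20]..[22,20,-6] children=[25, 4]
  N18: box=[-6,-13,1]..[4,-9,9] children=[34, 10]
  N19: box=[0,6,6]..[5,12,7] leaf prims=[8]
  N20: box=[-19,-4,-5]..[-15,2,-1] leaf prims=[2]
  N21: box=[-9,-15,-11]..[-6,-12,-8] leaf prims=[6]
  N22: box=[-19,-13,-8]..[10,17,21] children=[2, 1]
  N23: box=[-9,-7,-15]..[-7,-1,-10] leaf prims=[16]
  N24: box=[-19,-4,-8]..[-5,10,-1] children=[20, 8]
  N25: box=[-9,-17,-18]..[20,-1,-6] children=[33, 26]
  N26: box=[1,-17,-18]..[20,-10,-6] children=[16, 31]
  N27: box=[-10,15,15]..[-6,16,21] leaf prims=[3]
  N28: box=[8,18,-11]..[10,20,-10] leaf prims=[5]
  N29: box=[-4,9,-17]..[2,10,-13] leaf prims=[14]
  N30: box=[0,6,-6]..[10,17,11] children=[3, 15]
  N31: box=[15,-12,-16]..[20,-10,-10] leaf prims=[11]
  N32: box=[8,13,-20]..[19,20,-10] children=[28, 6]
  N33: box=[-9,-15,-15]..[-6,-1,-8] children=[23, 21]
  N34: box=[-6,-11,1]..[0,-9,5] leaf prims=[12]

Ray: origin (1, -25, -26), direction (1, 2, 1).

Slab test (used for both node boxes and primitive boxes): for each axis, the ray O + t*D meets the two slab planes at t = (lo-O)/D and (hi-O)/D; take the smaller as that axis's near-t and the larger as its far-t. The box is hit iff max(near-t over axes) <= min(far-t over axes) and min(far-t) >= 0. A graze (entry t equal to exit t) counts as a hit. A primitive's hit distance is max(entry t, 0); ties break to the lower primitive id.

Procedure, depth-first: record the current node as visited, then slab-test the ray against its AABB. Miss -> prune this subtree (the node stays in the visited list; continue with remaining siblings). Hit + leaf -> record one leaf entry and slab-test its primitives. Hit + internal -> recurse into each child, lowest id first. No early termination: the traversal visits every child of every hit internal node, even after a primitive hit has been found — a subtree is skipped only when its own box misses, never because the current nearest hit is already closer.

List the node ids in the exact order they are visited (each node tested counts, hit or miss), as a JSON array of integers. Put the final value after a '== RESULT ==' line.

Trace the traversal:
N0 x:[-20,21] y:[4,45/2] z:[6,47] -> hit [6,21], descend [17, 22]
  N17 x:[-10,21] y:[4,45/2] z:[6,20] -> hit [6,20], descend [4, 25]
    N4 x:[-5,21] y:[29/2,45/2] z:[6,17] -> hit [29/2,17], descend [12, 32]
      N12 x:[-5,21] y:[29/2,35/2] z:[9,17] -> hit [29/2,17], descend [13, 29]
        N13 x:[17,21] y:[29/2,17] z:[13,17] -> hit [17,17] leaf, test {P17@t=17}
        N29 x:[-5,1] y:[17,35/2] z:[9,13] -> miss, prune
      N32 x:[7,18] y:[19,45/2] z:[6,16] -> miss, prune
    N25 x:[-10,19] y:[4,12] z:[8,20] -> hit [8,12], descend [26, 33]
      N26 x:[0,19] y:[4,15/2] z:[8,20] -> miss, prune
      N33 x:[-10,-7] y:[5,12] z:[11,18] -> miss, prune
  N22 x:[-20,9] y:[6,21] z:[18,47] -> miss, prune

11 AABB tests over nodes [0, 17, 4, 12, 13, 29, 32, 25, 26, 33, 22]; 1 leaf entered; closest P17.

== RESULT ==
[0, 17, 4, 12, 13, 29, 32, 25, 26, 33, 22]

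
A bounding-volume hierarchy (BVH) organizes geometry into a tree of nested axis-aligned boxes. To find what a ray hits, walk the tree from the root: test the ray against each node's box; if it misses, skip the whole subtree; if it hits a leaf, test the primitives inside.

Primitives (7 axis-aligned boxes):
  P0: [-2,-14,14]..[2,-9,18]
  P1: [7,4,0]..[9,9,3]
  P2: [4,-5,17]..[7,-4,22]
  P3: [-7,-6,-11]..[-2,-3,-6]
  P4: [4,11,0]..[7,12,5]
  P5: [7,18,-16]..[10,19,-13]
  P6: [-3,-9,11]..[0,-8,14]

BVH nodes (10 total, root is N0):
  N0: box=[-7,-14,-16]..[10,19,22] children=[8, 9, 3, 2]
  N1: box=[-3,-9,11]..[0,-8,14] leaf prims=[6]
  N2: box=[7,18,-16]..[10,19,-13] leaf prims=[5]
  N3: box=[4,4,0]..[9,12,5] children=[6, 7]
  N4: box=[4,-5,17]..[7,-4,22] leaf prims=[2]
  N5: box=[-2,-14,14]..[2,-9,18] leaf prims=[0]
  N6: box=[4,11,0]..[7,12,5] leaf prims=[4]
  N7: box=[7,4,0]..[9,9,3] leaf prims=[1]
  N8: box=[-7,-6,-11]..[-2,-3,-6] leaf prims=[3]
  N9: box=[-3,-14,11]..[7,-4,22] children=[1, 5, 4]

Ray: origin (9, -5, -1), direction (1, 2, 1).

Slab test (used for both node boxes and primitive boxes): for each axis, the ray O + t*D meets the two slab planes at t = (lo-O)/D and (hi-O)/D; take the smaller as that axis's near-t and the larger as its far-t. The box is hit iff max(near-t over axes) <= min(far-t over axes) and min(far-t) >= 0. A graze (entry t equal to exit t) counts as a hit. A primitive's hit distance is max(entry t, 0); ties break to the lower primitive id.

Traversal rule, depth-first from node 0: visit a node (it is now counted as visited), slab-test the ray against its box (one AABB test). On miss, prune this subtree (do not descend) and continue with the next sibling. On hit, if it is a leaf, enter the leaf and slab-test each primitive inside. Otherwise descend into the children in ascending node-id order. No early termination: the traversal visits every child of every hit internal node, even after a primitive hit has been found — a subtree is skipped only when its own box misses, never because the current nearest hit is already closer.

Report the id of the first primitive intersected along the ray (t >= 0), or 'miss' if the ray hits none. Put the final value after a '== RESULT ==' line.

Walk:
N0 x:[-16,1] y:[-9/2,12] z:[-15,23] -> hit [-9/2,1], descend [2, 3, 8, 9]
  N2 x:[-2,1] y:[23/2,12] z:[-15,-12] -> miss, prune
  N3 x:[-5,0] y:[9/2,17/2] z:[1,6] -> miss, prune
  N8 x:[-16,-11] y:[-1/2,1] z:[-10,-5] -> miss, prune
  N9 x:[-12,-2] y:[-9/2,1/2] z:[12,23] -> miss, prune

Summary -> nodes [0, 2, 3, 8, 9]; box-tests=5; leaf-entries=0; first=miss

== RESULT ==
miss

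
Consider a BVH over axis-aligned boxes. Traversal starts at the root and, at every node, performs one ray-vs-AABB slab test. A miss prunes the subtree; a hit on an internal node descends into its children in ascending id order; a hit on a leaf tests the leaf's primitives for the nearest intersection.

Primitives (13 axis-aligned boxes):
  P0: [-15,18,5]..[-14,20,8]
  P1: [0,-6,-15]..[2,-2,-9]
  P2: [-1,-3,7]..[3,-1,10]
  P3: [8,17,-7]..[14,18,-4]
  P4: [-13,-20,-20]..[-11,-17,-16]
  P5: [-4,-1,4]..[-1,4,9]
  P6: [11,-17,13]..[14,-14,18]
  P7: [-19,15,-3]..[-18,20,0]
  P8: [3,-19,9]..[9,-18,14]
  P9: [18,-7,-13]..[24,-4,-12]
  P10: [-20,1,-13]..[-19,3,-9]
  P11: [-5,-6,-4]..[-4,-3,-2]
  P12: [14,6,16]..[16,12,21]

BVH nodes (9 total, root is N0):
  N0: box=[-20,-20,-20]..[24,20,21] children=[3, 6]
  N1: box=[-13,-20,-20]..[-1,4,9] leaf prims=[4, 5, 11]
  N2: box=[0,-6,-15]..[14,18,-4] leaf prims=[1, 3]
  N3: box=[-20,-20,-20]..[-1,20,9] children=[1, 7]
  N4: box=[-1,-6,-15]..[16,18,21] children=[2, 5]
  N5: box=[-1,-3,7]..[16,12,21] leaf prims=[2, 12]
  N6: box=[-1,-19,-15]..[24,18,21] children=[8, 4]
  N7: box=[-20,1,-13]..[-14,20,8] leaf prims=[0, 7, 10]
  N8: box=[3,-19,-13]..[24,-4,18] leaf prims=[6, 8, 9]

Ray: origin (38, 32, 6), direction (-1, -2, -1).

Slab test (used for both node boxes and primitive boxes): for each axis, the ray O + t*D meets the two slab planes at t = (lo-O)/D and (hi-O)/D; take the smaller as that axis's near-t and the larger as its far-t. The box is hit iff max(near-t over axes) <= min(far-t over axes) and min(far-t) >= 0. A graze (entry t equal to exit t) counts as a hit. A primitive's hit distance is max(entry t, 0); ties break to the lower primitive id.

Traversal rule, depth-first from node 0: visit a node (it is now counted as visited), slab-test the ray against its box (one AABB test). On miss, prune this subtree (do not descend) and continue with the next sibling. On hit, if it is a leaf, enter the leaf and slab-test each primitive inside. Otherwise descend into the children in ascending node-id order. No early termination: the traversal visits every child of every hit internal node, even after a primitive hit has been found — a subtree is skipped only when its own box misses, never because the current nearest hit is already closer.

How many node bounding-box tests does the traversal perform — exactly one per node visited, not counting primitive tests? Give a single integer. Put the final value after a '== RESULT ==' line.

Traverse from the root:
N0 x:[14,58] y:[6,26] z:[-15,26] -> hit [14,26], descend [3, 6]
  N3 x:[39,58] y:[6,26] z:[-3,26] -> miss, prune
  N6 x:[14,39] y:[7,51/2] z:[-15,21] -> hit [14,21], descend [4, 8]
    N4 x:[22,39] y:[7,19] z:[-15,21] -> miss, prune
    N8 x:[14,35] y:[18,51/2] z:[-12,19] -> hit [18,19] leaf, test {P6(miss), P8(miss), P9@t=18}

5 AABB tests over nodes [0, 3, 6, 4, 8]; 1 leaf entered; closest P9.

== RESULT ==
5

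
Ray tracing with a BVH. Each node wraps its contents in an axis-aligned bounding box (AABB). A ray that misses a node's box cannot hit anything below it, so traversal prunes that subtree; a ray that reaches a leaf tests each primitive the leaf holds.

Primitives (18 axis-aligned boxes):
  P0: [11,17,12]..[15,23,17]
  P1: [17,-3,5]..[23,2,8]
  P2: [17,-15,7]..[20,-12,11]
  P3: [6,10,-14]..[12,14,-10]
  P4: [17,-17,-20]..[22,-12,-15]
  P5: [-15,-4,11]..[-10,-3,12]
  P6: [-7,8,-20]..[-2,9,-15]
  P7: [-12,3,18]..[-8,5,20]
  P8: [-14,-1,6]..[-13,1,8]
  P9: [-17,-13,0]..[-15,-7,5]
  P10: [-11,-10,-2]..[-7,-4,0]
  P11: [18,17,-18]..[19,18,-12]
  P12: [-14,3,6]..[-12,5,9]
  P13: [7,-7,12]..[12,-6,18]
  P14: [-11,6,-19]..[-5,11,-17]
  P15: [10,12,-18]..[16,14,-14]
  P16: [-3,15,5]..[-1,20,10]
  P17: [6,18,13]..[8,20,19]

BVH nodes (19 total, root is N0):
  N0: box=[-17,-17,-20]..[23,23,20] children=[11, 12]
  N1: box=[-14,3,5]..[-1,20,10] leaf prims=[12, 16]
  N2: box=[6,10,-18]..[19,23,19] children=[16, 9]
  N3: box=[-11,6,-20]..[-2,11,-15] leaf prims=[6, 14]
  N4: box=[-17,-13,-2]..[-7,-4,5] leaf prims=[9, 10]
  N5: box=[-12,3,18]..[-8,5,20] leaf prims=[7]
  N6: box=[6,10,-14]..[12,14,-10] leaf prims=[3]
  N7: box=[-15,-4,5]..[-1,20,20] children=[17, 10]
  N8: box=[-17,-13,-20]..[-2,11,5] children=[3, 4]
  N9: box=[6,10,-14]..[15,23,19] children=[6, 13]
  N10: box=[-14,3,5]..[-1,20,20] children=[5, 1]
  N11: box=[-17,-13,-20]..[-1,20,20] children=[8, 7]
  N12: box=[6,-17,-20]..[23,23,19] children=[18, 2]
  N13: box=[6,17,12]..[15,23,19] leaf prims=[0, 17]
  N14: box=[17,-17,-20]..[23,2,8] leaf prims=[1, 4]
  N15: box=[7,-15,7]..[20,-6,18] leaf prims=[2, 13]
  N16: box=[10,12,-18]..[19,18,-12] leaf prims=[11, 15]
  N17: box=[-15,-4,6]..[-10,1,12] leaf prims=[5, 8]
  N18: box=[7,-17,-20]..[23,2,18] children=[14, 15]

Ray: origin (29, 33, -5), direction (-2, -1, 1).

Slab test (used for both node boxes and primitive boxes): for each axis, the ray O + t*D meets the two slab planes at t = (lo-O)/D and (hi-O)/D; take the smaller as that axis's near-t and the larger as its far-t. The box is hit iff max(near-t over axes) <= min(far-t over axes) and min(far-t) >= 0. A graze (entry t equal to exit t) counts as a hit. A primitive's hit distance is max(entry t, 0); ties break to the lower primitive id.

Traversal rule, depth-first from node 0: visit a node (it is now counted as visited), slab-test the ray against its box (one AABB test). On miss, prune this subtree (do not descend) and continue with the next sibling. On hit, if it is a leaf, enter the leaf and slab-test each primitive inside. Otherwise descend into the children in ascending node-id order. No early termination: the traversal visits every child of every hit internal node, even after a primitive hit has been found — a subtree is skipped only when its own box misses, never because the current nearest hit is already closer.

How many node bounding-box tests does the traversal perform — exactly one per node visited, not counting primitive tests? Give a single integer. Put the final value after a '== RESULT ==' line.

Traverse from the root:
N0 x:[3,23] y:[10,50] z:[-15,25] -> hit [10,23], descend [11, 12]
  N11 x:[15,23] y:[13,46] z:[-15,25] -> hit [15,23], descend [7, 8]
    N7 x:[15,22] y:[13,37] z:[10,25] -> hit [15,22], descend [10, 17]
      N10 x:[15,43/2] y:[13,30] z:[10,25] -> hit [15,43/2], descend [1, 5]
        N1 x:[15,43/2] y:[13,30] z:[10,15] -> hit [15,15] leaf, test {P12(miss), P16@t=15}
        N5 x:[37/2,41/2] y:[28,30] z:[23,25] -> miss, prune
      N17 x:[39/2,22] y:[32,37] z:[11,17] -> miss, prune
    N8 x:[31/2,23] y:[22,46] z:[-15,10] -> miss, prune
  N12 x:[3,23/2] y:[10,50] z:[-15,24] -> hit [10,23/2], descend [2, 18]
    N2 x:[5,23/2] y:[10,23] z:[-13,24] -> hit [10,23/2], descend [9, 16]
      N9 x:[7,23/2] y:[10,23] z:[-9,24] -> hit [10,23/2], descend [6, 13]
        N6 x:[17/2,23/2] y:[19,23] z:[-9,-5] -> miss, prune
        N13 x:[7,23/2] y:[10,16] z:[17,24] -> miss, prune
      N16 x:[5,19/2] y:[15,21] z:[-13,-7] -> miss, prune
    N18 x:[3,11] y:[31,50] z:[-15,23] -> miss, prune

order=[0, 11, 7, 10, 1, 5, 17, 8, 12, 2, 9, 6, 13, 16, 18]  |boxes|=15  |leaves|=1  hit=P16

== RESULT ==
15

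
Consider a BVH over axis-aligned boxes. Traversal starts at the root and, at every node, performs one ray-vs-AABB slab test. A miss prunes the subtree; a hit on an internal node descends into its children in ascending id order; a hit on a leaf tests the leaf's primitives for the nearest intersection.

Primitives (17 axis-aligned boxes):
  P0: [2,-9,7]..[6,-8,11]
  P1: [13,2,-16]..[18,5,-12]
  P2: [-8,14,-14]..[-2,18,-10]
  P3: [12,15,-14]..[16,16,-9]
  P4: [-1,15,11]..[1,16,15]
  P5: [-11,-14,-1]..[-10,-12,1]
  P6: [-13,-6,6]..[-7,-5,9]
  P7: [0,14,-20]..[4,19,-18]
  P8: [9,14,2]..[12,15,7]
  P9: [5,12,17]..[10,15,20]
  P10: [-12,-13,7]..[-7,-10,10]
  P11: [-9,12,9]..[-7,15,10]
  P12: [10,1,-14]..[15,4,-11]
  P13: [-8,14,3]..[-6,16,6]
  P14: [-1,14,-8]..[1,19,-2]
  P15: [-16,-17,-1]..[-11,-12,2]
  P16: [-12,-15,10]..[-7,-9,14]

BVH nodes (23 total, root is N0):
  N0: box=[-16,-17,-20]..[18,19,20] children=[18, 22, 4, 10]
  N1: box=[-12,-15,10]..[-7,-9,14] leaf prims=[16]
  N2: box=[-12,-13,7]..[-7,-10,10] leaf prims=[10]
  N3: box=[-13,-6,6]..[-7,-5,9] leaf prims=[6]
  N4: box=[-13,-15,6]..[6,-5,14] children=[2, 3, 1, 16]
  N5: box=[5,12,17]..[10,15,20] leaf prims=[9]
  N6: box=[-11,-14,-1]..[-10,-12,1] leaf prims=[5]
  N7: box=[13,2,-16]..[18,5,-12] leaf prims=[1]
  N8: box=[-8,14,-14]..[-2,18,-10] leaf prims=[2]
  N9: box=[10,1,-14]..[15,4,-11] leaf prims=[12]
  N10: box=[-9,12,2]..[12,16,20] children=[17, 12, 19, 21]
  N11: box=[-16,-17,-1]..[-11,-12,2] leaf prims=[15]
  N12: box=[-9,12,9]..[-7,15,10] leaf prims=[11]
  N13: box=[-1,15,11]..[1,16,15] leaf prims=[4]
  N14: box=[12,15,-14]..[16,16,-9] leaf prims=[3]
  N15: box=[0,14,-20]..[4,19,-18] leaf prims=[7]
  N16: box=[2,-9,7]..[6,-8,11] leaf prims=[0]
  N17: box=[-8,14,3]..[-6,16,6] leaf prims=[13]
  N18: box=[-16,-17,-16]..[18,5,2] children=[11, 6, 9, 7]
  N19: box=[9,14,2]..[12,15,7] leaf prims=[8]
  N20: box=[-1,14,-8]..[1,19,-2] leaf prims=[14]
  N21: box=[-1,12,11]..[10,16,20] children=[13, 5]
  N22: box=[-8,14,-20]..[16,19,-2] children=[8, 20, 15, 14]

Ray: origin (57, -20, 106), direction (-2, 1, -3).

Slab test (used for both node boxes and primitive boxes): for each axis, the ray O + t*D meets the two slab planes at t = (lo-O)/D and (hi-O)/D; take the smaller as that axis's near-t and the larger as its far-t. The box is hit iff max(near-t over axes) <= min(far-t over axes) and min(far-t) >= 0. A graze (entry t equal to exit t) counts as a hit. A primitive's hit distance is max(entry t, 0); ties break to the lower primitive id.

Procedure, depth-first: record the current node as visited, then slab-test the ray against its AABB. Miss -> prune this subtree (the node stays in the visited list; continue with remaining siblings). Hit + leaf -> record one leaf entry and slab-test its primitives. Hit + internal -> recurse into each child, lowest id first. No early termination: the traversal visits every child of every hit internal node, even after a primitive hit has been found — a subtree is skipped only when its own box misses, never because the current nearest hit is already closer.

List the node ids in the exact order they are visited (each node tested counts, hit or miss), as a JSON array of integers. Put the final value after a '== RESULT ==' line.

Traverse from the root:
N0 x:[39/2,73/2] y:[3,39] z:[86/3,42] -> hit [86/3,73/2], descend [4, 10, 18, 22]
  N4 x:[51/2,35] y:[5,15] z:[92/3,100/3] -> miss, prune
  N10 x:[45/2,33] y:[32,36] z:[86/3,104/3] -> hit [32,33], descend [12, 17, 19, 21]
    N12 x:[32,33] y:[32,35] z:[32,97/3] -> hit [32,97/3] leaf, test {P11@t=32}
    N17 x:[63/2,65/2] y:[34,36] z:[100/3,103/3] -> miss, prune
    N19 x:[45/2,24] y:[34,35] z:[33,104/3] -> miss, prune
    N21 x:[47/2,29] y:[32,36] z:[86/3,95/3] -> miss, prune
  N18 x:[39/2,73/2] y:[3,25] z:[104/3,122/3] -> miss, prune
  N22 x:[41/2,65/2] y:[34,39] z:[36,42] -> miss, prune

order=[0, 4, 10, 12, 17, 19, 21, 18, 22]  |boxes|=9  |leaves|=1  hit=P11

== RESULT ==
[0, 4, 10, 12, 17, 19, 21, 18, 22]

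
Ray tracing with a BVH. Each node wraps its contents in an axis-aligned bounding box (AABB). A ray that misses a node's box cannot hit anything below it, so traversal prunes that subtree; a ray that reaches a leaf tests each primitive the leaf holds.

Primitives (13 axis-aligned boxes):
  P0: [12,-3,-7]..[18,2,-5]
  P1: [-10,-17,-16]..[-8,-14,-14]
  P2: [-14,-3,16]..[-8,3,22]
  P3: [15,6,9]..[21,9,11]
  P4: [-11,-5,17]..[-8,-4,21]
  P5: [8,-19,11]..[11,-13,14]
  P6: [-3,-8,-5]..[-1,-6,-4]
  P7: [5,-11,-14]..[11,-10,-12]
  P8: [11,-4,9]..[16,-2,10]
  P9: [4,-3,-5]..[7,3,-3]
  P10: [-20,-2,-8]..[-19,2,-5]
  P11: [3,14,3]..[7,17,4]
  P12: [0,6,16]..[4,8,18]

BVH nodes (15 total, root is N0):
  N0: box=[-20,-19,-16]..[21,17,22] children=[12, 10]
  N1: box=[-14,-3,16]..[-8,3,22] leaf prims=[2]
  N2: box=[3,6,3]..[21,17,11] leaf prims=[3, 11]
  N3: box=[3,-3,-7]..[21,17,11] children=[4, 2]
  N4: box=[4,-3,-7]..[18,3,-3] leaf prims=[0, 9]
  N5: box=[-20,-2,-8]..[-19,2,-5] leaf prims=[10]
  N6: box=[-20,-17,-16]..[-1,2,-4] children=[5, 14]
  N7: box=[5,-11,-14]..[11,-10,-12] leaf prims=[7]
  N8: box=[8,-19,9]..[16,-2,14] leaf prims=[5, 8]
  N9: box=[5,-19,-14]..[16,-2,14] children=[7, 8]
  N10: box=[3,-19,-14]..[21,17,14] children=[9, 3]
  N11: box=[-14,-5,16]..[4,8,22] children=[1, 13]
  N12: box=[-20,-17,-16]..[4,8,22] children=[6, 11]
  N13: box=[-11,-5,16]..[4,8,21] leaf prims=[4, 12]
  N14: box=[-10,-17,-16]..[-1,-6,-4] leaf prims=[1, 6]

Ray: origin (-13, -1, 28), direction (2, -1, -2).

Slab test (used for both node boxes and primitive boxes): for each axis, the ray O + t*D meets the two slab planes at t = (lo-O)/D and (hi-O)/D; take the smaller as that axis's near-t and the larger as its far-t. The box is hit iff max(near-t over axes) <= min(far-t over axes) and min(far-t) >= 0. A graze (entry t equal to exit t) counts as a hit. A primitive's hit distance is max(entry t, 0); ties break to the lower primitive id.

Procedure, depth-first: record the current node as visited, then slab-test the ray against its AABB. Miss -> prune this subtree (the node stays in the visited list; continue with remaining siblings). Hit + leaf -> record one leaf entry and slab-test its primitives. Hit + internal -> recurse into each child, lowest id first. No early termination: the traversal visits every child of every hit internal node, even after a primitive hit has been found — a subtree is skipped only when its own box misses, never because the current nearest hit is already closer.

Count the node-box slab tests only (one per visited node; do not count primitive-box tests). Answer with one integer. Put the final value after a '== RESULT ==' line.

Walk:
N0 x:[-7/2,17] y:[-18,18] z:[3,22] -> hit [3,17], descend [10, 12]
  N10 x:[8,17] y:[-18,18] z:[7,21] -> hit [8,17], descend [3, 9]
    N3 x:[8,17] y:[-18,2] z:[17/2,35/2] -> miss, prune
    N9 x:[9,29/2] y:[1,18] z:[7,21] -> hit [9,29/2], descend [7, 8]
      N7 x:[9,12] y:[9,10] z:[20,21] -> miss, prune
      N8 x:[21/2,29/2] y:[1,18] z:[7,19/2] -> miss, prune
  N12 x:[-7/2,17/2] y:[-9,16] z:[3,22] -> hit [3,17/2], descend [6, 11]
    N6 x:[-7/2,6] y:[-3,16] z:[16,22] -> miss, prune
    N11 x:[-1/2,17/2] y:[-9,4] z:[3,6] -> hit [3,4], descend [1, 13]
      N1 x:[-1/2,5/2] y:[-4,2] z:[3,6] -> miss, prune
      N13 x:[1,17/2] y:[-9,4] z:[7/2,6] -> hit [7/2,4] leaf, test {P4(miss), P12(miss)}

order=[0, 10, 3, 9, 7, 8, 12, 6, 11, 1, 13]  |boxes|=11  |leaves|=1  hit=miss

== RESULT ==
11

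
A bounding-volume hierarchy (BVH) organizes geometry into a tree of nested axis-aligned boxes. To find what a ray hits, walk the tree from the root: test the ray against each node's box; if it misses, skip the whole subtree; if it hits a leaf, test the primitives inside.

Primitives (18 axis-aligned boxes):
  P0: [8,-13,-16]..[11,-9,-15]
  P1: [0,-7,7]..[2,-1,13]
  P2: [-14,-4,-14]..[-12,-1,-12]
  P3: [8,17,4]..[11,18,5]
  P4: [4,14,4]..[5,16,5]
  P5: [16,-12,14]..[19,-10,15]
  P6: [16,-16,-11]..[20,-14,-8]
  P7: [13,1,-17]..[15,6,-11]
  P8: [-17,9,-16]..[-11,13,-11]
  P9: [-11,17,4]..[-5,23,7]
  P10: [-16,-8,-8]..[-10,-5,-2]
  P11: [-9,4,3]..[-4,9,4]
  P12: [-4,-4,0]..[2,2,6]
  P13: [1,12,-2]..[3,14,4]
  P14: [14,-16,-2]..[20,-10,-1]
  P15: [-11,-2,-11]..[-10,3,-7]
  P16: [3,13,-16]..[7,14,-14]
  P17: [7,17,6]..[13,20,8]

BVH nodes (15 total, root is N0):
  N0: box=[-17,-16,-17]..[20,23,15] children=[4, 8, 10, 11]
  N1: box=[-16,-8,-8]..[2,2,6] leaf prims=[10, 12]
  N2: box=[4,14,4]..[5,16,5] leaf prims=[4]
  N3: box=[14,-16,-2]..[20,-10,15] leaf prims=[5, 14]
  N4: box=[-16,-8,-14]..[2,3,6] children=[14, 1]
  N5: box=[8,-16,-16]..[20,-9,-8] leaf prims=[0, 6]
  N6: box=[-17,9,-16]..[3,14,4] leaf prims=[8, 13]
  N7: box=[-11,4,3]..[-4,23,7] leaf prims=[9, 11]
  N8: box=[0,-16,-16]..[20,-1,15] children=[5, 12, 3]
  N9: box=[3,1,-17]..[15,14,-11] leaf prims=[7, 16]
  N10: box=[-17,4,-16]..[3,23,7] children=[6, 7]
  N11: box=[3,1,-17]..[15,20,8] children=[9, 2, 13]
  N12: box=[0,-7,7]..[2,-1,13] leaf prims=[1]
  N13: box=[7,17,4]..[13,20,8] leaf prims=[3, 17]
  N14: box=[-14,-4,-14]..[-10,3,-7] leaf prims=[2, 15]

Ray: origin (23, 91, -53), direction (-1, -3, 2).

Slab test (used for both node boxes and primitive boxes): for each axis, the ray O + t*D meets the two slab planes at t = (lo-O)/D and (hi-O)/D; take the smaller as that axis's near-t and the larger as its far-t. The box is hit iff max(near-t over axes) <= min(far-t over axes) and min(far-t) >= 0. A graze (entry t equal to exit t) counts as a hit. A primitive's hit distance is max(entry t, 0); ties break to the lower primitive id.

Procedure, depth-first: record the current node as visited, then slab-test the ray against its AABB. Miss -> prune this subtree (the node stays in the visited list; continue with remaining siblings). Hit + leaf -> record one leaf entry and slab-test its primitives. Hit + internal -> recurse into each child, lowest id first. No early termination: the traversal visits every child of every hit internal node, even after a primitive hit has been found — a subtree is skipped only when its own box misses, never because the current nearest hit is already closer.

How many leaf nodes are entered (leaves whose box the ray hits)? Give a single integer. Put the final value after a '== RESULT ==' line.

Traverse from the root:
N0 x:[3,40] y:[68/3,107/3] z:[18,34] -> hit [68/3,34], descend [4, 8, 10, 11]
  N4 x:[21,39] y:[88/3,33] z:[39/2,59/2] -> hit [88/3,59/2], descend [1, 14]
    N1 x:[21,39] y:[89/3,33] z:[45/2,59/2] -> miss, prune
    N14 x:[33,37] y:[88/3,95/3] z:[39/2,23] -> miss, prune
  N8 x:[3,23] y:[92/3,107/3] z:[37/2,34] -> miss, prune
  N10 x:[20,40] y:[68/3,29] z:[37/2,30] -> hit [68/3,29], descend [6, 7]
    N6 x:[20,40] y:[77/3,82/3] z:[37/2,57/2] -> hit [77/3,82/3] leaf, test {P8(miss), P13(miss)}
    N7 x:[27,34] y:[68/3,29] z:[28,30] -> hit [28,29] leaf, test {P9(miss), P11@t=28}
  N11 x:[8,20] y:[71/3,30] z:[18,61/2] -> miss, prune

Visited [0, 4, 1, 14, 8, 10, 6, 7, 11]. Tests: 9 box, 2 leaf. Nearest: P11.

== RESULT ==
2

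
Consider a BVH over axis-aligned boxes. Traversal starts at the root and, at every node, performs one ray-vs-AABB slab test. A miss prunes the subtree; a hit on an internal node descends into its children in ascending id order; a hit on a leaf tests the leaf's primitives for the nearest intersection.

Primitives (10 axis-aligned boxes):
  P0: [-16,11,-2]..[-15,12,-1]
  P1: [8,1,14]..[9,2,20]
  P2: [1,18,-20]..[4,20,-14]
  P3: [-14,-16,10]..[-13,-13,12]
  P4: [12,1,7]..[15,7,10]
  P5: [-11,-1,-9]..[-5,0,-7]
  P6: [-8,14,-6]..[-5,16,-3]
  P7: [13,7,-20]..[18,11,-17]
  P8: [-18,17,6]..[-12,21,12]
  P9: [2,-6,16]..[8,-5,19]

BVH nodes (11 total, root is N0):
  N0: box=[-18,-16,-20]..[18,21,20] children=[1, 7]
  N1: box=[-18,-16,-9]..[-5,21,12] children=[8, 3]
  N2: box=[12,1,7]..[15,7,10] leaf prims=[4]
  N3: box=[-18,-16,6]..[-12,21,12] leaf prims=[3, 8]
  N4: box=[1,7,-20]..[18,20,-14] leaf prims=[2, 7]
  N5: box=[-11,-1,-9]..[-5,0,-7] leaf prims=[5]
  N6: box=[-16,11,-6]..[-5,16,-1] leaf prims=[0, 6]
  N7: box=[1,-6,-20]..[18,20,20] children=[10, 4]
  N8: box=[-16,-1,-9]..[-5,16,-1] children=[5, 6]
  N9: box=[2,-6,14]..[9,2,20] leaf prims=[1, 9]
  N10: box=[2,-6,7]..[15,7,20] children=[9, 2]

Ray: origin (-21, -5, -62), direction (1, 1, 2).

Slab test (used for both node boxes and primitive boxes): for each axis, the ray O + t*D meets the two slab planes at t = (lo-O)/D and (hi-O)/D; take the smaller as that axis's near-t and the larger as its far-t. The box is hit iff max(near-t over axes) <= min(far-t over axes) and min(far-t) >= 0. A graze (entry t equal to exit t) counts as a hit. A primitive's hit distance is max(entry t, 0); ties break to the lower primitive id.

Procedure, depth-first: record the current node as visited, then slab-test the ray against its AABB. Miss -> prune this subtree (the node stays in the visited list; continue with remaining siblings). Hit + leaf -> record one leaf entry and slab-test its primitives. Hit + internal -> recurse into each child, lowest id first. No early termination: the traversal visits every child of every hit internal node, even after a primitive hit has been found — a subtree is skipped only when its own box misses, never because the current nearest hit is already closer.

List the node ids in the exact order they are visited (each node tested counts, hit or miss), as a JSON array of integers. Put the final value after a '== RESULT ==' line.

Traverse from the root:
N0 x:[3,39] y:[-11,26] z:[21,41] -> hit [21,26], descend [1, 7]
  N1 x:[3,16] y:[-11,26] z:[53/2,37] -> miss, prune
  N7 x:[22,39] y:[-1,25] z:[21,41] -> hit [22,25], descend [4, 10]
    N4 x:[22,39] y:[12,25] z:[21,24] -> hit [22,24] leaf, test {P2@t=23, P7(miss)}
    N10 x:[23,36] y:[-1,12] z:[69/2,41] -> miss, prune

Visited [0, 1, 7, 4, 10]. Tests: 5 box, 1 leaf. Nearest: P2.

== RESULT ==
[0, 1, 7, 4, 10]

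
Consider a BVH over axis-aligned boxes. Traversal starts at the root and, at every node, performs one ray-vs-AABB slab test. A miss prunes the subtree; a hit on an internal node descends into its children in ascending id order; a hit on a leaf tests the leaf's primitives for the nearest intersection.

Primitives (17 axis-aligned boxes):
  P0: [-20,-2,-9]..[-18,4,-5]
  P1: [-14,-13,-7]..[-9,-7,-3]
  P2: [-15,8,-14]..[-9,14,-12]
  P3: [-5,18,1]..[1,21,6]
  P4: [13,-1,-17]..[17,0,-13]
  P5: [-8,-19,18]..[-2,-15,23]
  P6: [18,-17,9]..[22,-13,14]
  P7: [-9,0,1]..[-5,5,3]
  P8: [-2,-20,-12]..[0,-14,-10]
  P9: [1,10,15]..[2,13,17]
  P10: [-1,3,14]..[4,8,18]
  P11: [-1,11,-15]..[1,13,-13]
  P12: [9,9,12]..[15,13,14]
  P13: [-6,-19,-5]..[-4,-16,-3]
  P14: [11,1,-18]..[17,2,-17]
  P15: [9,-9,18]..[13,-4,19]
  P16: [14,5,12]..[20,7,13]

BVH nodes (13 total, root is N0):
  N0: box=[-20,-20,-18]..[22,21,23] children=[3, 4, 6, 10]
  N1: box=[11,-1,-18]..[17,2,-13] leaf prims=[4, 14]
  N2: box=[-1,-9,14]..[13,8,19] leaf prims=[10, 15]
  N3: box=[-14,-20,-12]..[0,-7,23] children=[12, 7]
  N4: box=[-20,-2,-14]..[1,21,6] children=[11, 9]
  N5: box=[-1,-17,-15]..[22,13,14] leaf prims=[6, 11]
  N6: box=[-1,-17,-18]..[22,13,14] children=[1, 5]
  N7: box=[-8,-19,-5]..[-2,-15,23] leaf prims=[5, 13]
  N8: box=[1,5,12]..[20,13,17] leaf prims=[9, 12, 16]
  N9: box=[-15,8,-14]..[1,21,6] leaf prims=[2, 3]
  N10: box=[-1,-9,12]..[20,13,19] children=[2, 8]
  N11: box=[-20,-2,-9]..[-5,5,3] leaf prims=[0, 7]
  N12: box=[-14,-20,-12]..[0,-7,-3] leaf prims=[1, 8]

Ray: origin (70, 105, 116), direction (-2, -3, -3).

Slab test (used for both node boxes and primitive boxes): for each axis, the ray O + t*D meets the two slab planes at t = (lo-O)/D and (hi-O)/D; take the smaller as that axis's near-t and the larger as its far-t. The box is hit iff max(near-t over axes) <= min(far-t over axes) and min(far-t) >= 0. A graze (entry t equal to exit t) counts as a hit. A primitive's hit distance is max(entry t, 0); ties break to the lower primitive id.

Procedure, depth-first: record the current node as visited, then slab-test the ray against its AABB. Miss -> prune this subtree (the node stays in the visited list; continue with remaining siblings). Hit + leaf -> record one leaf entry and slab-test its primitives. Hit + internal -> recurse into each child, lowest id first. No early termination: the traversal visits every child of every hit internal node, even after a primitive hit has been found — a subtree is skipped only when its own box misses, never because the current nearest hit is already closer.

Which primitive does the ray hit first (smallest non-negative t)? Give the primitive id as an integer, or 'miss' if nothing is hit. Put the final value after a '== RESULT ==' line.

Trace the traversal:
N0 x:[24,45] y:[28,125/3] z:[31,134/3] -> hit [31,125/3], descend [3, 4, 6, 10]
  N3 x:[35,42] y:[112/3,125/3] z:[31,128/3] -> hit [112/3,125/3], descend [7, 12]
    N7 x:[36,39] y:[40,124/3] z:[31,121/3] -> miss, prune
    N12 x:[35,42] y:[112/3,125/3] z:[119/3,128/3] -> hit [119/3,125/3] leaf, test {P1(miss), P8(miss)}
  N4 x:[69/2,45] y:[28,107/3] z:[110/3,130/3] -> miss, prune
  N6 x:[24,71/2] y:[92/3,122/3] z:[34,134/3] -> hit [34,71/2], descend [1, 5]
    N1 x:[53/2,59/2] y:[103/3,106/3] z:[43,134/3] -> miss, prune
    N5 x:[24,71/2] y:[92/3,122/3] z:[34,131/3] -> hit [34,71/2] leaf, test {P6(miss), P11(miss)}
  N10 x:[25,71/2] y:[92/3,38] z:[97/3,104/3] -> hit [97/3,104/3], descend [2, 8]
    N2 x:[57/2,71/2] y:[97/3,38] z:[97/3,34] -> hit [97/3,34] leaf, test {P10@t=33, P15(miss)}
    N8 x:[25,69/2] y:[92/3,100/3] z:[33,104/3] -> hit [33,100/3] leaf, test {P9(miss), P12(miss), P16(miss)}

11 AABB tests over nodes [0, 3, 7, 12, 4, 6, 1, 5, 10, 2, 8]; 4 leaves entered; closest P10.

== RESULT ==
10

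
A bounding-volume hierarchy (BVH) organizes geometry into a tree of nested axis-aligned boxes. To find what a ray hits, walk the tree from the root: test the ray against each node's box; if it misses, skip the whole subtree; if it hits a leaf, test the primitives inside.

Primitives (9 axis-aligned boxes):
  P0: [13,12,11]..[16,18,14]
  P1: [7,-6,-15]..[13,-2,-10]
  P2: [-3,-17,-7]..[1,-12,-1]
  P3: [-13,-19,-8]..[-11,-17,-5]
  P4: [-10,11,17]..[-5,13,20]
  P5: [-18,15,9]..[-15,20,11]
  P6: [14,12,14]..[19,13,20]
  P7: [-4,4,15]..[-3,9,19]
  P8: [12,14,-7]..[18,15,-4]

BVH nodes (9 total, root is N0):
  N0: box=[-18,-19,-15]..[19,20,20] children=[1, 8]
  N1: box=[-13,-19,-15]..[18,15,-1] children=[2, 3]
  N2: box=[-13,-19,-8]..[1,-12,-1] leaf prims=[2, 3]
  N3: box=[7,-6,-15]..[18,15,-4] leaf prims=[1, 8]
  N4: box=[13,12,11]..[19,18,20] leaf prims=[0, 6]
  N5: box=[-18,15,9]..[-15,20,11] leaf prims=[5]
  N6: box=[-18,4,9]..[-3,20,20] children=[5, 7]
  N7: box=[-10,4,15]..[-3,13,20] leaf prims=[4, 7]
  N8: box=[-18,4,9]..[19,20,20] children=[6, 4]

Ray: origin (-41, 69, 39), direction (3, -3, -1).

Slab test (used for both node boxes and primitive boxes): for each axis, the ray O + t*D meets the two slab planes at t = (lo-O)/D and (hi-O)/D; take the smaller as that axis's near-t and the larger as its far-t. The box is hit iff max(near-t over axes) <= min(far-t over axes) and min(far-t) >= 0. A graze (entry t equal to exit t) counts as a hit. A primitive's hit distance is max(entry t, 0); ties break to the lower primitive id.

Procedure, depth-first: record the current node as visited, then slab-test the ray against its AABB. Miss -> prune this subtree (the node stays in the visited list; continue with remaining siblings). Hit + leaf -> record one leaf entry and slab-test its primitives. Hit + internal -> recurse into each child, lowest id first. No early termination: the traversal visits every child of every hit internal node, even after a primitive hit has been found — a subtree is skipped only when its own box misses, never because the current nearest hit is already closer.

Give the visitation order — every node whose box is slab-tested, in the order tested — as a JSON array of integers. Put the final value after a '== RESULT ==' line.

Trace the traversal:
N0 x:[23/3,20] y:[49/3,88/3] z:[19,54] -> hit [19,20], descend [1, 8]
  N1 x:[28/3,59/3] y:[18,88/3] z:[40,54] -> miss, prune
  N8 x:[23/3,20] y:[49/3,65/3] z:[19,30] -> hit [19,20], descend [4, 6]
    N4 x:[18,20] y:[17,19] z:[19,28] -> hit [19,19] leaf, test {P0(miss), P6@t=19}
    N6 x:[23/3,38/3] y:[49/3,65/3] z:[19,30] -> miss, prune

Summary -> nodes [0, 1, 8, 4, 6]; box-tests=5; leaf-entries=1; first=P6

== RESULT ==
[0, 1, 8, 4, 6]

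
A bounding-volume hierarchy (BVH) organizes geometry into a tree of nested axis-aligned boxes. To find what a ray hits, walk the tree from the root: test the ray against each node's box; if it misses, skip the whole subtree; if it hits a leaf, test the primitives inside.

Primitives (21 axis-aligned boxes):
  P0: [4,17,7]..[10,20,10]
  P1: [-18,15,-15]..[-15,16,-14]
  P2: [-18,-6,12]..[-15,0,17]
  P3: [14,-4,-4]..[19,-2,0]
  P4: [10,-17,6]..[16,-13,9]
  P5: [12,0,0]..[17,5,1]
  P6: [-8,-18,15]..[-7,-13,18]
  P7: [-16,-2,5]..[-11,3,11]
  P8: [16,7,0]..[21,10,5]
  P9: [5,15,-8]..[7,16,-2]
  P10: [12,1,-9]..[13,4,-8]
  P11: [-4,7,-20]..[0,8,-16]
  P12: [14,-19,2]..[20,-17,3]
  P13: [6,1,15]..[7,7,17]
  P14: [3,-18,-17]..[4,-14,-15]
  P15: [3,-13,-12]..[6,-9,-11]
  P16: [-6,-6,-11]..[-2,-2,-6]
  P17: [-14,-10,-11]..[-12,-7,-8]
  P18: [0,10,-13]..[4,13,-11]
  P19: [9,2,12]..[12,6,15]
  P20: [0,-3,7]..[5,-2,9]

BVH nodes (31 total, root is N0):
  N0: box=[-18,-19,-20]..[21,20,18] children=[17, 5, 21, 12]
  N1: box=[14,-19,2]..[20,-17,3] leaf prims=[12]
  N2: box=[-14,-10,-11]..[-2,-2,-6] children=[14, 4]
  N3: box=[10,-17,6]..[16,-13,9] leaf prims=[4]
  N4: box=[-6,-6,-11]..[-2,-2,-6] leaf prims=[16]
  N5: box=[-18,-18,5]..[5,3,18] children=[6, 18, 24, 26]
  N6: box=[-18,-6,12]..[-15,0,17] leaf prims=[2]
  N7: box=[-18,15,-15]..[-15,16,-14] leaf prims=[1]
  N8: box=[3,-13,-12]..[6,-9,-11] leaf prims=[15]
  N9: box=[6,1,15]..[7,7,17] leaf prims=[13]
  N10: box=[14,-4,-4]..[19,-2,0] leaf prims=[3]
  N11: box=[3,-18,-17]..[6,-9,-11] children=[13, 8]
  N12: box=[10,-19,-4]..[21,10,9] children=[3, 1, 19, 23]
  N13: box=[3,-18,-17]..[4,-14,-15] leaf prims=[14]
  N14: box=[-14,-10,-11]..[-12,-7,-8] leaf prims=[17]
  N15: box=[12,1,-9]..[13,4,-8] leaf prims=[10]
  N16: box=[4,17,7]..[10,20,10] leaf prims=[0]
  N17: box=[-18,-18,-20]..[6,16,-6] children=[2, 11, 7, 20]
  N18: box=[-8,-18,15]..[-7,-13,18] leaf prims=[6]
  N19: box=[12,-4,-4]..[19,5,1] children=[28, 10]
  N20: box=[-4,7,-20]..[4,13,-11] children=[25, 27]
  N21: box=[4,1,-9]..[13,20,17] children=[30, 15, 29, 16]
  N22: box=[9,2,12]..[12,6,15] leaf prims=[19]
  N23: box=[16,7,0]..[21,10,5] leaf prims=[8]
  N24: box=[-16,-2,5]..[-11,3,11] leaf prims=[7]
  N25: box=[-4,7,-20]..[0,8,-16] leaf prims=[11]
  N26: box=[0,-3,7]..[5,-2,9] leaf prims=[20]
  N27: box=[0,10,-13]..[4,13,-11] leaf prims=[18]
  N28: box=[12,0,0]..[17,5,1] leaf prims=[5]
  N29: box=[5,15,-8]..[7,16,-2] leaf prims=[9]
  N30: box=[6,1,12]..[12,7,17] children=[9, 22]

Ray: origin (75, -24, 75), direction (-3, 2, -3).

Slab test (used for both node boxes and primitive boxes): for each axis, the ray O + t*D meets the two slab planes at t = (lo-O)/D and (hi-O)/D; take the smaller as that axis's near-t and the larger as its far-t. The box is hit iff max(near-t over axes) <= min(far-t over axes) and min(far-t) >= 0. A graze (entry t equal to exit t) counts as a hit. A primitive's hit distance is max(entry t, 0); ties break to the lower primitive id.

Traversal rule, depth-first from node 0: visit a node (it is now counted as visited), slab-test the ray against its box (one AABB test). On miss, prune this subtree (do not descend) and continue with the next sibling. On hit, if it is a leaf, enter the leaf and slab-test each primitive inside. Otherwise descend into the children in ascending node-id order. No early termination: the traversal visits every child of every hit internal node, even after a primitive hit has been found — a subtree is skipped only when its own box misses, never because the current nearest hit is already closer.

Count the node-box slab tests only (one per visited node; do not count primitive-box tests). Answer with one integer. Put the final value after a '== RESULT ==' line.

Trace the traversal:
N0 x:[18,31] y:[5/2,22] z:[19,95/3] -> hit [19,22], descend [5, 12, 17, 21]
  N5 x:[70/3,31] y:[3,27/2] z:[19,70/3] -> miss, prune
  N12 x:[18,65/3] y:[5/2,17] z:[22,79/3] -> miss, prune
  N17 x:[23,31] y:[3,20] z:[27,95/3] -> miss, prune
  N21 x:[62/3,71/3] y:[25/2,22] z:[58/3,28] -> hit [62/3,22], descend [15, 16, 29, 30]
    N15 x:[62/3,21] y:[25/2,14] z:[83/3,28] -> miss, prune
    N16 x:[65/3,71/3] y:[41/2,22] z:[65/3,68/3] -> hit [65/3,22] leaf, test {P0@t=65/3}
    N29 x:[68/3,70/3] y:[39/2,20] z:[77/3,83/3] -> miss, prune
    N30 x:[21,23] y:[25/2,31/2] z:[58/3,21] -> miss, prune

order=[0, 5, 12, 17, 21, 15, 16, 29, 30]  |boxes|=9  |leaves|=1  hit=P0

== RESULT ==
9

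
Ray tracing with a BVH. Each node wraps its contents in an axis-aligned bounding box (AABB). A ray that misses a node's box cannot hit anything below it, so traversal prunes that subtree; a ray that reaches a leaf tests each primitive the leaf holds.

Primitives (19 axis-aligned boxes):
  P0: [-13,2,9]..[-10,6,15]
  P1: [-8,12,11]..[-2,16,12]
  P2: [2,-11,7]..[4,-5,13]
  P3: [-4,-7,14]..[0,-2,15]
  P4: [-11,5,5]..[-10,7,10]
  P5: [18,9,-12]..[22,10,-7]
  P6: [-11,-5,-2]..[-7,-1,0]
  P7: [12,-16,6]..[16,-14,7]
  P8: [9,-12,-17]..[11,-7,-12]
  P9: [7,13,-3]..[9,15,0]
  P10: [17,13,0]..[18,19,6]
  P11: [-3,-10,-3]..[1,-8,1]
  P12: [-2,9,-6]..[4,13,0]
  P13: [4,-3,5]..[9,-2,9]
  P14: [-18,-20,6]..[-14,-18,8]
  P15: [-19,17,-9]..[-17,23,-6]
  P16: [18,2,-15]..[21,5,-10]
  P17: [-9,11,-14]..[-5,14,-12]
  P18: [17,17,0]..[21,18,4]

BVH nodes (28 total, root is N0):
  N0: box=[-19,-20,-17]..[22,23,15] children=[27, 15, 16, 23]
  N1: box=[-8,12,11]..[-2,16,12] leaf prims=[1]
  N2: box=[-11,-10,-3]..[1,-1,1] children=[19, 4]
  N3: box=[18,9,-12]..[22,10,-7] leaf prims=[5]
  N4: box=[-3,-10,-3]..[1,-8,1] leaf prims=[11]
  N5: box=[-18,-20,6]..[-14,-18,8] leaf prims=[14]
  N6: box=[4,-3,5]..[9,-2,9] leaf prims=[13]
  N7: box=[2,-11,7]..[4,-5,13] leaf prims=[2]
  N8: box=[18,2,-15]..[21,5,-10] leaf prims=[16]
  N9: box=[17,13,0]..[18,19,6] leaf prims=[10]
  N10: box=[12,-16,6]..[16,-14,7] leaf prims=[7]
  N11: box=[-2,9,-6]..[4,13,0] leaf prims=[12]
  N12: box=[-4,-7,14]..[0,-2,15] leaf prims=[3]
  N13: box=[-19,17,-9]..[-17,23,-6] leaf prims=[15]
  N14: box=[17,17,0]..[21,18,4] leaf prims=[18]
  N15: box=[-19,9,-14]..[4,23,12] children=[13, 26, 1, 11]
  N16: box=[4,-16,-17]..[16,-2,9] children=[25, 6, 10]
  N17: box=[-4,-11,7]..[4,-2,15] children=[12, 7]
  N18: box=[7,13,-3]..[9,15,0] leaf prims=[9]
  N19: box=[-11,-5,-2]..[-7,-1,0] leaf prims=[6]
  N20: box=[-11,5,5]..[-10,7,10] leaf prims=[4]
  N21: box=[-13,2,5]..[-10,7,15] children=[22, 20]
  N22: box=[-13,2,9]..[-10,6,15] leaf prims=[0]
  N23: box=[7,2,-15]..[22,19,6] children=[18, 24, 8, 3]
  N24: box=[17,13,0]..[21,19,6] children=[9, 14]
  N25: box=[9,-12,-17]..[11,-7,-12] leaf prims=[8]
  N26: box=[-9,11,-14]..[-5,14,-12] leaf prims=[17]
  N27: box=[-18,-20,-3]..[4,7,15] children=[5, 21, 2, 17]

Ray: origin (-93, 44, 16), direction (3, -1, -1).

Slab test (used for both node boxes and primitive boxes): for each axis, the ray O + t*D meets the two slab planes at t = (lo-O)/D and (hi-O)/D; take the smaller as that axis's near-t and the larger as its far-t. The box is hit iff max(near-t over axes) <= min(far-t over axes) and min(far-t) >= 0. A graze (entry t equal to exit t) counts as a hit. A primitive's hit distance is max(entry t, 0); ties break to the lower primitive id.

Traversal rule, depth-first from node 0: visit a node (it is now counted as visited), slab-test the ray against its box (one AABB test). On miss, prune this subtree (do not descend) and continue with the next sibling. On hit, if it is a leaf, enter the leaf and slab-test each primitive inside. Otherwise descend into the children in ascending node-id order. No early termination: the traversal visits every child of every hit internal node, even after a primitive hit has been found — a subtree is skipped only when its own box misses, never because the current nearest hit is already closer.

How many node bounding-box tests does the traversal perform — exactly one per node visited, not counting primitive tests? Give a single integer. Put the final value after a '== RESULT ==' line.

Trace the traversal:
N0 x:[74/3,115/3] y:[21,64] z:[1,33] -> hit [74/3,33], descend [15, 16, 23, 27]
  N15 x:[74/3,97/3] y:[21,35] z:[4,30] -> hit [74/3,30], descend [1, 11, 13, 26]
    N1 x:[85/3,91/3] y:[28,32] z:[4,5] -> miss, prune
    N11 x:[91/3,97/3] y:[31,35] z:[16,22] -> miss, prune
    N13 x:[74/3,76/3] y:[21,27] z:[22,25] -> hit [74/3,25] leaf, test {P15@t=74/3}
    N26 x:[28,88/3] y:[30,33] z:[28,30] -> miss, prune
  N16 x:[97/3,109/3] y:[46,60] z:[7,33] -> miss, prune
  N23 x:[100/3,115/3] y:[25,42] z:[10,31] -> miss, prune
  N27 x:[25,97/3] y:[37,64] z:[1,19] -> miss, prune

Summary -> nodes [0, 15, 1, 11, 13, 26, 16, 23, 27]; box-tests=9; leaf-entries=1; first=P15

== RESULT ==
9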